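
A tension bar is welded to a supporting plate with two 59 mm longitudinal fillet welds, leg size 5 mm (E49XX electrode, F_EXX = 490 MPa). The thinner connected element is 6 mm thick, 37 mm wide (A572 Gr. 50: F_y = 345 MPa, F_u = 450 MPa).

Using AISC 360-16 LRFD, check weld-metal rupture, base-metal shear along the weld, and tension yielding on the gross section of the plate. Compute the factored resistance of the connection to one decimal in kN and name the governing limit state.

68.9 kN (gross-section yield governs)

Weld metal: throat = 0.707×5 = 3.535 mm, L = 2×59 = 118 mm. φR_n = 0.75 × 0.6 × 490 × 3.535 × 118 = 92.0 kN.
Base metal shear (6 mm plate): yield φR_n = 1.0×0.6×345×6×118 = 146.6 kN; rupture φR_n = 0.75×0.6×450×6×118 = 143.4 kN; take 143.4 kN (rupture).
Tension yield (gross): A_g = 37×6 = 222 mm². φR_n = 0.90 × 345 × 222 = 68.9 kN.
Governing: min(92.0, 143.4, 68.9) = 68.9 kN → gross-section yield.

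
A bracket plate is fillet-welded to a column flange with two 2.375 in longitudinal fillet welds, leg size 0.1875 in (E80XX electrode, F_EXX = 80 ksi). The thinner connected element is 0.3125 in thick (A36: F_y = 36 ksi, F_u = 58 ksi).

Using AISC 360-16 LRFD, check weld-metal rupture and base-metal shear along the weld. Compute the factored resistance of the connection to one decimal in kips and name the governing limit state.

Weld metal: throat = 0.707×0.1875 = 0.13256 in, L = 2×2.375 = 4.75 in. φR_n = 0.75 × 0.6 × 80 × 0.13256 × 4.75 = 22.7 kips.
Base metal shear (0.3125 in plate): yield φR_n = 1.0×0.6×36×0.3125×4.75 = 32.1 kips; rupture φR_n = 0.75×0.6×58×0.3125×4.75 = 38.7 kips; take 32.1 kips (yield).
Governing: min(22.7, 32.1) = 22.7 kips → weld metal.

22.7 kips (weld metal governs)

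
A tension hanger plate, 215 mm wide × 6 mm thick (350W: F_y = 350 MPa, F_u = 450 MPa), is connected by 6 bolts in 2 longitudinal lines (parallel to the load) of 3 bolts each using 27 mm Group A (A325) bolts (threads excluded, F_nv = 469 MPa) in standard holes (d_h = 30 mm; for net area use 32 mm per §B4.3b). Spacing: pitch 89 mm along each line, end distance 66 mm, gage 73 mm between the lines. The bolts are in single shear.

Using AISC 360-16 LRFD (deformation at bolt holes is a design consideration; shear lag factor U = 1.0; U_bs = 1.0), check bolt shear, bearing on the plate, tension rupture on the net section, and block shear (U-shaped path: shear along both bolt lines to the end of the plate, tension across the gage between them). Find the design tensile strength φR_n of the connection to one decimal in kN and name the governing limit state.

305.8 kN (net-section rupture governs)

Bolt shear: A_b = π(27)²/4 = 572.56 mm². φR_n = 0.75 × 469 × 572.56 × 6 × 1 = 1208.4 kN.
Bearing (6 mm plate, F_u = 450 MPa): end bolts L_c = 66 − 30/2 = 51, R_n = min(1.2×51×6×450, 2.4×27×6×450) = 165.24 kN/bolt; interior L_c = 89 − 30 = 59, R_n = 174.96 kN/bolt. φR_n = 0.75 × (2×165.24 + 4×174.96) = 772.7 kN.
Tension rupture (net): A_n = (215 − 2×32)×6 = 906 mm² (U = 1.0, A_e = A_n). φR_n = 0.75 × 450 × 906 = 305.8 kN.
Block shear: shear path 2×[66+2×89] = 2×244 mm, A_gv = 2928, A_nv = 2×(244 − 2.5×32)×6 = 1968 mm²; tension across gage: (73 − 1×32)×6 = 246 mm². R_n = min(0.6×450×1968, 0.6×350×2928) + 1.0×450×246 = min(531.36, 614.88) + 110.7 = 642.06 kN. φR_n = 0.75 × 642.06 = 481.5 kN.
Governing: min(1208.4, 772.7, 305.8, 481.5) = 305.8 kN → net-section rupture.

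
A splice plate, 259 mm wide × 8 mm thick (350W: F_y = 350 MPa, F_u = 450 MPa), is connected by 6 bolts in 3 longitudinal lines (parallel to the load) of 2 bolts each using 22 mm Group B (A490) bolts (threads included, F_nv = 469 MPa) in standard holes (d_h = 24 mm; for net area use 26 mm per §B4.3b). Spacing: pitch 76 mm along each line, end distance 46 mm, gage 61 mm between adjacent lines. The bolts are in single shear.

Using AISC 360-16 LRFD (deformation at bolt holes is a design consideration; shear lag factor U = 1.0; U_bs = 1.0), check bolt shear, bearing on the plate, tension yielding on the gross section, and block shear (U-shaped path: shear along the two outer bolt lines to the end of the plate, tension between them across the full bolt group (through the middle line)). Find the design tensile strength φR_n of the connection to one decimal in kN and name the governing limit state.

Bolt shear: A_b = π(22)²/4 = 380.13 mm². φR_n = 0.75 × 469 × 380.13 × 6 × 1 = 802.3 kN.
Bearing (8 mm plate, F_u = 450 MPa): end bolts L_c = 46 − 24/2 = 34, R_n = min(1.2×34×8×450, 2.4×22×8×450) = 146.88 kN/bolt; interior L_c = 76 − 24 = 52, R_n = 190.08 kN/bolt. φR_n = 0.75 × (3×146.88 + 3×190.08) = 758.2 kN.
Tension yield (gross): A_g = 259×8 = 2072 mm². φR_n = 0.90 × 350 × 2072 = 652.7 kN.
Block shear: shear path 2×[46+1×76] = 2×122 mm, A_gv = 1952, A_nv = 2×(122 − 1.5×26)×8 = 1328 mm²; tension across gage: (122 − 2×26)×8 = 560 mm². R_n = min(0.6×450×1328, 0.6×350×1952) + 1.0×450×560 = min(358.56, 409.92) + 252 = 610.56 kN. φR_n = 0.75 × 610.56 = 457.9 kN.
Governing: min(802.3, 758.2, 652.7, 457.9) = 457.9 kN → block shear.

457.9 kN (block shear governs)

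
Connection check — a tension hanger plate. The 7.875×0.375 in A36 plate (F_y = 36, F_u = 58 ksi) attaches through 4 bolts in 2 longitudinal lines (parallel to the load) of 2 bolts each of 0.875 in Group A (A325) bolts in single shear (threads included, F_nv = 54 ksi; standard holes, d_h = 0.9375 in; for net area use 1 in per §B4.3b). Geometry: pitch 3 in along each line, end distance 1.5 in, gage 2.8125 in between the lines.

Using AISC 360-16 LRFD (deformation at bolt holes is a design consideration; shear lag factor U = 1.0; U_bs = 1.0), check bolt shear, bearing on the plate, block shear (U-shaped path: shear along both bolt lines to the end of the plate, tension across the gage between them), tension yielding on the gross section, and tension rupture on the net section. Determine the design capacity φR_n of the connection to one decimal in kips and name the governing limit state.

Bolt shear: A_b = π(0.875)²/4 = 0.60132 in². φR_n = 0.75 × 54 × 0.60132 × 4 × 1 = 97.4 kips.
Bearing (0.375 in plate, F_u = 58 ksi): end bolts L_c = 1.5 − 0.9375/2 = 1.03125, R_n = min(1.2×1.03125×0.375×58, 2.4×0.875×0.375×58) = 26.916 kips/bolt; interior L_c = 3 − 0.9375 = 2.0625, R_n = 45.675 kips/bolt. φR_n = 0.75 × (2×26.916 + 2×45.675) = 108.9 kips.
Block shear: shear path 2×[1.5+1×3] = 2×4.5 in, A_gv = 3.375, A_nv = 2×(4.5 − 1.5×1)×0.375 = 2.25 in²; tension across gage: (2.8125 − 1×1)×0.375 = 0.67969 in². R_n = min(0.6×58×2.25, 0.6×36×3.375) + 1.0×58×0.67969 = min(78.3, 72.9) + 39.422 = 112.32 kips. φR_n = 0.75 × 112.32 = 84.2 kips.
Tension yield (gross): A_g = 7.875×0.375 = 2.9531 in². φR_n = 0.90 × 36 × 2.9531 = 95.7 kips.
Tension rupture (net): A_n = (7.875 − 2×1)×0.375 = 2.2031 in² (U = 1.0, A_e = A_n). φR_n = 0.75 × 58 × 2.2031 = 95.8 kips.
Governing: min(97.4, 108.9, 84.2, 95.7, 95.8) = 84.2 kips → block shear.

84.2 kips (block shear governs)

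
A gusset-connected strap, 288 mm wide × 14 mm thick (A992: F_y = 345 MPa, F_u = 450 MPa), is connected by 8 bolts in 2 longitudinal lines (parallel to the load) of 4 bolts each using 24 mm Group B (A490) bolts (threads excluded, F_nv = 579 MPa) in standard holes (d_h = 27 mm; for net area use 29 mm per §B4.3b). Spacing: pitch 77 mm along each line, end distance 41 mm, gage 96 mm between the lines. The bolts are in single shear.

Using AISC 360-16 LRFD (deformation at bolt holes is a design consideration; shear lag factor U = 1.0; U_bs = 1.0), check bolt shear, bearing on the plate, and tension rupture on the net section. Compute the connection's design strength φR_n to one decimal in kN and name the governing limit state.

Bolt shear: A_b = π(24)²/4 = 452.39 mm². φR_n = 0.75 × 579 × 452.39 × 8 × 1 = 1571.6 kN.
Bearing (14 mm plate, F_u = 450 MPa): end bolts L_c = 41 − 27/2 = 27.5, R_n = min(1.2×27.5×14×450, 2.4×24×14×450) = 207.9 kN/bolt; interior L_c = 77 − 27 = 50, R_n = 362.88 kN/bolt. φR_n = 0.75 × (2×207.9 + 6×362.88) = 1944.8 kN.
Tension rupture (net): A_n = (288 − 2×29)×14 = 3220 mm² (U = 1.0, A_e = A_n). φR_n = 0.75 × 450 × 3220 = 1086.8 kN.
Governing: min(1571.6, 1944.8, 1086.8) = 1086.8 kN → net-section rupture.

1086.8 kN (net-section rupture governs)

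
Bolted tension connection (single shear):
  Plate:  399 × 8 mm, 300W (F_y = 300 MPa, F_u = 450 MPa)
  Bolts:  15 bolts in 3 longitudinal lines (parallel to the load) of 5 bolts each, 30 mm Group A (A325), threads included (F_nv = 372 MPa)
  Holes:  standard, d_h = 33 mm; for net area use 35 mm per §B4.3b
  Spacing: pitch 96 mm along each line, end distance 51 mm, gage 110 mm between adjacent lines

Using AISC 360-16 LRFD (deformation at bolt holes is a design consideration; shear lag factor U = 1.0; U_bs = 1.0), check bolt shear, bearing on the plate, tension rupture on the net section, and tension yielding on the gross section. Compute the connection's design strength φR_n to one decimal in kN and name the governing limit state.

793.8 kN (net-section rupture governs)

Bolt shear: A_b = π(30)²/4 = 706.86 mm². φR_n = 0.75 × 372 × 706.86 × 15 × 1 = 2958.2 kN.
Bearing (8 mm plate, F_u = 450 MPa): end bolts L_c = 51 − 33/2 = 34.5, R_n = min(1.2×34.5×8×450, 2.4×30×8×450) = 149.04 kN/bolt; interior L_c = 96 − 33 = 63, R_n = 259.2 kN/bolt. φR_n = 0.75 × (3×149.04 + 12×259.2) = 2668.1 kN.
Tension rupture (net): A_n = (399 − 3×35)×8 = 2352 mm² (U = 1.0, A_e = A_n). φR_n = 0.75 × 450 × 2352 = 793.8 kN.
Tension yield (gross): A_g = 399×8 = 3192 mm². φR_n = 0.90 × 300 × 3192 = 861.8 kN.
Governing: min(2958.2, 2668.1, 793.8, 861.8) = 793.8 kN → net-section rupture.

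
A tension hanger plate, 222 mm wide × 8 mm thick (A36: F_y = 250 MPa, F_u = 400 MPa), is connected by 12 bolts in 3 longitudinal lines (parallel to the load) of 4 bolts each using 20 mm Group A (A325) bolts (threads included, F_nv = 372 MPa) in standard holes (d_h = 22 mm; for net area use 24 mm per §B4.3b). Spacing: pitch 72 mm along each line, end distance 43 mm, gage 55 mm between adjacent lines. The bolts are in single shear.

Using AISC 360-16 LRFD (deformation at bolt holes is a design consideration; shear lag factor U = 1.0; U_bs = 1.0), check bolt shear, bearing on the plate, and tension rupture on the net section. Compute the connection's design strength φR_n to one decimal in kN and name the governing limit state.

Bolt shear: A_b = π(20)²/4 = 314.16 mm². φR_n = 0.75 × 372 × 314.16 × 12 × 1 = 1051.8 kN.
Bearing (8 mm plate, F_u = 400 MPa): end bolts L_c = 43 − 22/2 = 32, R_n = min(1.2×32×8×400, 2.4×20×8×400) = 122.88 kN/bolt; interior L_c = 72 − 22 = 50, R_n = 153.6 kN/bolt. φR_n = 0.75 × (3×122.88 + 9×153.6) = 1313.3 kN.
Tension rupture (net): A_n = (222 − 3×24)×8 = 1200 mm² (U = 1.0, A_e = A_n). φR_n = 0.75 × 400 × 1200 = 360.0 kN.
Governing: min(1051.8, 1313.3, 360.0) = 360.0 kN → net-section rupture.

360.0 kN (net-section rupture governs)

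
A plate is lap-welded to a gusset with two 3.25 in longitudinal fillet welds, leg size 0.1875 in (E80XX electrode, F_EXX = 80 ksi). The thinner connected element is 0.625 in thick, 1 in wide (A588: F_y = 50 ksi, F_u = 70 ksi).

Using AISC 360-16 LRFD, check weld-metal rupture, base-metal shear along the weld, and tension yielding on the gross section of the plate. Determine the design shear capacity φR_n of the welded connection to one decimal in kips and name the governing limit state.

28.1 kips (gross-section yield governs)

Weld metal: throat = 0.707×0.1875 = 0.13256 in, L = 2×3.25 = 6.5 in. φR_n = 0.75 × 0.6 × 80 × 0.13256 × 6.5 = 31.0 kips.
Base metal shear (0.625 in plate): yield φR_n = 1.0×0.6×50×0.625×6.5 = 121.9 kips; rupture φR_n = 0.75×0.6×70×0.625×6.5 = 128.0 kips; take 121.9 kips (yield).
Tension yield (gross): A_g = 1×0.625 = 0.625 in². φR_n = 0.90 × 50 × 0.625 = 28.1 kips.
Governing: min(31.0, 121.9, 28.1) = 28.1 kips → gross-section yield.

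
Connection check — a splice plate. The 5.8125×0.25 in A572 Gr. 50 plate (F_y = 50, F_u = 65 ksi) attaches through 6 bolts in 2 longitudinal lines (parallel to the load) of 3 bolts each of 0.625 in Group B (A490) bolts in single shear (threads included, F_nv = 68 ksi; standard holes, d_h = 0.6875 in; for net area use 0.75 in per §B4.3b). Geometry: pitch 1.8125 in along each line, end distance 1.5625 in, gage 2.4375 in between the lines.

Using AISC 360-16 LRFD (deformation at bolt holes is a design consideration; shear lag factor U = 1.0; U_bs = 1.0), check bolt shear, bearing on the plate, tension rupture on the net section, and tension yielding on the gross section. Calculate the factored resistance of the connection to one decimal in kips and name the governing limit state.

Bolt shear: A_b = π(0.625)²/4 = 0.3068 in². φR_n = 0.75 × 68 × 0.3068 × 6 × 1 = 93.9 kips.
Bearing (0.25 in plate, F_u = 65 ksi): end bolts L_c = 1.5625 − 0.6875/2 = 1.21875, R_n = min(1.2×1.21875×0.25×65, 2.4×0.625×0.25×65) = 23.766 kips/bolt; interior L_c = 1.8125 − 0.6875 = 1.125, R_n = 21.938 kips/bolt. φR_n = 0.75 × (2×23.766 + 4×21.938) = 101.5 kips.
Tension rupture (net): A_n = (5.8125 − 2×0.75)×0.25 = 1.0781 in² (U = 1.0, A_e = A_n). φR_n = 0.75 × 65 × 1.0781 = 52.6 kips.
Tension yield (gross): A_g = 5.8125×0.25 = 1.4531 in². φR_n = 0.90 × 50 × 1.4531 = 65.4 kips.
Governing: min(93.9, 101.5, 52.6, 65.4) = 52.6 kips → net-section rupture.

52.6 kips (net-section rupture governs)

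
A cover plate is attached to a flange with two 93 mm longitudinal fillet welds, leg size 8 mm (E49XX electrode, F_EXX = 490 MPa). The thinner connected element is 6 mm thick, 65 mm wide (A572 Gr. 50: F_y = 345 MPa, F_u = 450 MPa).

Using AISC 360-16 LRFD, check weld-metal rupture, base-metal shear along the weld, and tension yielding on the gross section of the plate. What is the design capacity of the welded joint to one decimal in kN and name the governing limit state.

121.1 kN (gross-section yield governs)

Weld metal: throat = 0.707×8 = 5.656 mm, L = 2×93 = 186 mm. φR_n = 0.75 × 0.6 × 490 × 5.656 × 186 = 232.0 kN.
Base metal shear (6 mm plate): yield φR_n = 1.0×0.6×345×6×186 = 231.0 kN; rupture φR_n = 0.75×0.6×450×6×186 = 226.0 kN; take 226.0 kN (rupture).
Tension yield (gross): A_g = 65×6 = 390 mm². φR_n = 0.90 × 345 × 390 = 121.1 kN.
Governing: min(232.0, 226.0, 121.1) = 121.1 kN → gross-section yield.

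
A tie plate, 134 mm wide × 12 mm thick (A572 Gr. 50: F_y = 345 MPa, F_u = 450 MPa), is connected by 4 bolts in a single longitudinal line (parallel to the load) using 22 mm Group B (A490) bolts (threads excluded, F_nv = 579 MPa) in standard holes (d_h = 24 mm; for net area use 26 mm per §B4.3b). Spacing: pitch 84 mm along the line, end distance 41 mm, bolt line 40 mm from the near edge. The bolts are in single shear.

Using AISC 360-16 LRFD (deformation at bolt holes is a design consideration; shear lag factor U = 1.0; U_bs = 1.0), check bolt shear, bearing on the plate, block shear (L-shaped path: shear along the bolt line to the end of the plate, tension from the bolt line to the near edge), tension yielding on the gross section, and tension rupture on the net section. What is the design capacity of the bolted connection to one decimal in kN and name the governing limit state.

437.4 kN (net-section rupture governs)

Bolt shear: A_b = π(22)²/4 = 380.13 mm². φR_n = 0.75 × 579 × 380.13 × 4 × 1 = 660.3 kN.
Bearing (12 mm plate, F_u = 450 MPa): end bolts L_c = 41 − 24/2 = 29, R_n = min(1.2×29×12×450, 2.4×22×12×450) = 187.92 kN/bolt; interior L_c = 84 − 24 = 60, R_n = 285.12 kN/bolt. φR_n = 0.75 × (1×187.92 + 3×285.12) = 782.5 kN.
Block shear: shear path 1×[41+3×84] = 1×293 mm, A_gv = 3516, A_nv = 1×(293 − 3.5×26)×12 = 2424 mm²; tension to near edge: (40 − 0.5×26)×12 = 324 mm². R_n = min(0.6×450×2424, 0.6×345×3516) + 1.0×450×324 = min(654.48, 727.81) + 145.8 = 800.28 kN. φR_n = 0.75 × 800.28 = 600.2 kN.
Tension yield (gross): A_g = 134×12 = 1608 mm². φR_n = 0.90 × 345 × 1608 = 499.3 kN.
Tension rupture (net): A_n = (134 − 1×26)×12 = 1296 mm² (U = 1.0, A_e = A_n). φR_n = 0.75 × 450 × 1296 = 437.4 kN.
Governing: min(660.3, 782.5, 600.2, 499.3, 437.4) = 437.4 kN → net-section rupture.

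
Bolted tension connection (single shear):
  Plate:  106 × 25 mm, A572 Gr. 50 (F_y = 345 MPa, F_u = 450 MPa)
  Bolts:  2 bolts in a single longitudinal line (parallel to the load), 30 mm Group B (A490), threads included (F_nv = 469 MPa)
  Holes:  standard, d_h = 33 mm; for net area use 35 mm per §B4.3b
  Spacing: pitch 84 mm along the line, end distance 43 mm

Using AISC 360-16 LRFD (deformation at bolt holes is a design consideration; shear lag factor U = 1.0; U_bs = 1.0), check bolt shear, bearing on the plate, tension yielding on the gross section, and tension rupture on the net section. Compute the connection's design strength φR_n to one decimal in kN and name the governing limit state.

Bolt shear: A_b = π(30)²/4 = 706.86 mm². φR_n = 0.75 × 469 × 706.86 × 2 × 1 = 497.3 kN.
Bearing (25 mm plate, F_u = 450 MPa): end bolts L_c = 43 − 33/2 = 26.5, R_n = min(1.2×26.5×25×450, 2.4×30×25×450) = 357.75 kN/bolt; interior L_c = 84 − 33 = 51, R_n = 688.5 kN/bolt. φR_n = 0.75 × (1×357.75 + 1×688.5) = 784.7 kN.
Tension yield (gross): A_g = 106×25 = 2650 mm². φR_n = 0.90 × 345 × 2650 = 822.8 kN.
Tension rupture (net): A_n = (106 − 1×35)×25 = 1775 mm² (U = 1.0, A_e = A_n). φR_n = 0.75 × 450 × 1775 = 599.1 kN.
Governing: min(497.3, 784.7, 822.8, 599.1) = 497.3 kN → bolt shear.

497.3 kN (bolt shear governs)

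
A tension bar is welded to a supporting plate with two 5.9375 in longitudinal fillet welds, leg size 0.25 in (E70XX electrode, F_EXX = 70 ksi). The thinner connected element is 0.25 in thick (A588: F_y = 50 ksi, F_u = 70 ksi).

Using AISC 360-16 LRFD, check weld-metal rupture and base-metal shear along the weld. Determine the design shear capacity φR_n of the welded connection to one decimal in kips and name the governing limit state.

Weld metal: throat = 0.707×0.25 = 0.17675 in, L = 2×5.9375 = 11.875 in. φR_n = 0.75 × 0.6 × 70 × 0.17675 × 11.875 = 66.1 kips.
Base metal shear (0.25 in plate): yield φR_n = 1.0×0.6×50×0.25×11.875 = 89.1 kips; rupture φR_n = 0.75×0.6×70×0.25×11.875 = 93.5 kips; take 89.1 kips (yield).
Governing: min(66.1, 89.1) = 66.1 kips → weld metal.

66.1 kips (weld metal governs)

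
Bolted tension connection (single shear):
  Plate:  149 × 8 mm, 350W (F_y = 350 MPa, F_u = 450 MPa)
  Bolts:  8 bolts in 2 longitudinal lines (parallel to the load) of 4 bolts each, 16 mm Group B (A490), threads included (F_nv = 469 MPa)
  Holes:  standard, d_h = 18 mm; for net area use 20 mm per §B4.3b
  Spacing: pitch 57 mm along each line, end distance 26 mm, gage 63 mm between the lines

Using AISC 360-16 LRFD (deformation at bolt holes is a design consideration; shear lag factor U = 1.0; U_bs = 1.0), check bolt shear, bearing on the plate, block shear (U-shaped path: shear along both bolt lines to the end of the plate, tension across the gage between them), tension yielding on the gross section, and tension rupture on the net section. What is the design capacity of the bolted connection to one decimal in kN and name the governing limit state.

Bolt shear: A_b = π(16)²/4 = 201.06 mm². φR_n = 0.75 × 469 × 201.06 × 8 × 1 = 565.8 kN.
Bearing (8 mm plate, F_u = 450 MPa): end bolts L_c = 26 − 18/2 = 17, R_n = min(1.2×17×8×450, 2.4×16×8×450) = 73.44 kN/bolt; interior L_c = 57 − 18 = 39, R_n = 138.24 kN/bolt. φR_n = 0.75 × (2×73.44 + 6×138.24) = 732.2 kN.
Block shear: shear path 2×[26+3×57] = 2×197 mm, A_gv = 3152, A_nv = 2×(197 − 3.5×20)×8 = 2032 mm²; tension across gage: (63 − 1×20)×8 = 344 mm². R_n = min(0.6×450×2032, 0.6×350×3152) + 1.0×450×344 = min(548.64, 661.92) + 154.8 = 703.44 kN. φR_n = 0.75 × 703.44 = 527.6 kN.
Tension yield (gross): A_g = 149×8 = 1192 mm². φR_n = 0.90 × 350 × 1192 = 375.5 kN.
Tension rupture (net): A_n = (149 − 2×20)×8 = 872 mm² (U = 1.0, A_e = A_n). φR_n = 0.75 × 450 × 872 = 294.3 kN.
Governing: min(565.8, 732.2, 527.6, 375.5, 294.3) = 294.3 kN → net-section rupture.

294.3 kN (net-section rupture governs)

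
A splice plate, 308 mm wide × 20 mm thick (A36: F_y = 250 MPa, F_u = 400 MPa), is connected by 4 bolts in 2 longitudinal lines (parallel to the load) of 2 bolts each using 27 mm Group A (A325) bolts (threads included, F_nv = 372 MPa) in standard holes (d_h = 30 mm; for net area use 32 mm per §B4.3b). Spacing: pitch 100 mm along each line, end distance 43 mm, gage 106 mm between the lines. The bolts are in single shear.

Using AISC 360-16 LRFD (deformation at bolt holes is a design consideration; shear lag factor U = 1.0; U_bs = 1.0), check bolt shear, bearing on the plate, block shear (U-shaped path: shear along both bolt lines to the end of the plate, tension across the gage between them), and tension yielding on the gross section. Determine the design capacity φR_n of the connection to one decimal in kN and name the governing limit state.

Bolt shear: A_b = π(27)²/4 = 572.56 mm². φR_n = 0.75 × 372 × 572.56 × 4 × 1 = 639.0 kN.
Bearing (20 mm plate, F_u = 400 MPa): end bolts L_c = 43 − 30/2 = 28, R_n = min(1.2×28×20×400, 2.4×27×20×400) = 268.8 kN/bolt; interior L_c = 100 − 30 = 70, R_n = 518.4 kN/bolt. φR_n = 0.75 × (2×268.8 + 2×518.4) = 1180.8 kN.
Block shear: shear path 2×[43+1×100] = 2×143 mm, A_gv = 5720, A_nv = 2×(143 − 1.5×32)×20 = 3800 mm²; tension across gage: (106 − 1×32)×20 = 1480 mm². R_n = min(0.6×400×3800, 0.6×250×5720) + 1.0×400×1480 = min(912, 858) + 592 = 1450 kN. φR_n = 0.75 × 1450 = 1087.5 kN.
Tension yield (gross): A_g = 308×20 = 6160 mm². φR_n = 0.90 × 250 × 6160 = 1386.0 kN.
Governing: min(639.0, 1180.8, 1087.5, 1386.0) = 639.0 kN → bolt shear.

639.0 kN (bolt shear governs)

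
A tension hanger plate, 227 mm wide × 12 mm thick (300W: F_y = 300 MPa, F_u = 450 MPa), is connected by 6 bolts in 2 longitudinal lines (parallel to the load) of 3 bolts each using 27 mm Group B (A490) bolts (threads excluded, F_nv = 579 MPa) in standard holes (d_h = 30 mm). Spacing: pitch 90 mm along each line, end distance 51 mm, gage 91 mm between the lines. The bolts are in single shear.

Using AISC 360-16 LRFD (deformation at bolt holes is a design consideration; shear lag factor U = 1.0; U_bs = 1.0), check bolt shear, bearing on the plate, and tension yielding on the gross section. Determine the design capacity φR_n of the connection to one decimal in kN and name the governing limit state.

735.5 kN (gross-section yield governs)

Bolt shear: A_b = π(27)²/4 = 572.56 mm². φR_n = 0.75 × 579 × 572.56 × 6 × 1 = 1491.8 kN.
Bearing (12 mm plate, F_u = 450 MPa): end bolts L_c = 51 − 30/2 = 36, R_n = min(1.2×36×12×450, 2.4×27×12×450) = 233.28 kN/bolt; interior L_c = 90 − 30 = 60, R_n = 349.92 kN/bolt. φR_n = 0.75 × (2×233.28 + 4×349.92) = 1399.7 kN.
Tension yield (gross): A_g = 227×12 = 2724 mm². φR_n = 0.90 × 300 × 2724 = 735.5 kN.
Governing: min(1491.8, 1399.7, 735.5) = 735.5 kN → gross-section yield.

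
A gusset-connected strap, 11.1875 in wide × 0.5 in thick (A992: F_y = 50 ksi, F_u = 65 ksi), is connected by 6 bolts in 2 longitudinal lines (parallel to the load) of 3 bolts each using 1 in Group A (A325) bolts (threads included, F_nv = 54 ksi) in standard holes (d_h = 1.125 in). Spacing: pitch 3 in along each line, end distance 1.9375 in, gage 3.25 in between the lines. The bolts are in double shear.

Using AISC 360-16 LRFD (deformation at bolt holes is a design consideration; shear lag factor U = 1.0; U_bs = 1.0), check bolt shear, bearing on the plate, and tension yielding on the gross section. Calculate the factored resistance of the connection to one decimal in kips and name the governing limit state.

251.7 kips (gross-section yield governs)

Bolt shear: A_b = π(1)²/4 = 0.7854 in². φR_n = 0.75 × 54 × 0.7854 × 6 × 2 = 381.7 kips.
Bearing (0.5 in plate, F_u = 65 ksi): end bolts L_c = 1.9375 − 1.125/2 = 1.375, R_n = min(1.2×1.375×0.5×65, 2.4×1×0.5×65) = 53.625 kips/bolt; interior L_c = 3 − 1.125 = 1.875, R_n = 73.125 kips/bolt. φR_n = 0.75 × (2×53.625 + 4×73.125) = 299.8 kips.
Tension yield (gross): A_g = 11.1875×0.5 = 5.5938 in². φR_n = 0.90 × 50 × 5.5938 = 251.7 kips.
Governing: min(381.7, 299.8, 251.7) = 251.7 kips → gross-section yield.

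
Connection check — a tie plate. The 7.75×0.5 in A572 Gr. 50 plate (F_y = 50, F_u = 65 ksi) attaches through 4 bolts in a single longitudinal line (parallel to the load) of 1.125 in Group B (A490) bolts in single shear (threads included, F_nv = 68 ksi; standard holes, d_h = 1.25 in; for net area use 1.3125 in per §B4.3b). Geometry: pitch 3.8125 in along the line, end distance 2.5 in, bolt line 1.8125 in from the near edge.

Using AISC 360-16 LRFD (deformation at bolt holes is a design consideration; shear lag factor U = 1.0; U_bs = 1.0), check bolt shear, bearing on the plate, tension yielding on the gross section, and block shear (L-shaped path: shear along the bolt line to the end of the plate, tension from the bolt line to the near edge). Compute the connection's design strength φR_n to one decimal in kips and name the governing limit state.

Bolt shear: A_b = π(1.125)²/4 = 0.99402 in². φR_n = 0.75 × 68 × 0.99402 × 4 × 1 = 202.8 kips.
Bearing (0.5 in plate, F_u = 65 ksi): end bolts L_c = 2.5 − 1.25/2 = 1.875, R_n = min(1.2×1.875×0.5×65, 2.4×1.125×0.5×65) = 73.125 kips/bolt; interior L_c = 3.8125 − 1.25 = 2.5625, R_n = 87.75 kips/bolt. φR_n = 0.75 × (1×73.125 + 3×87.75) = 252.3 kips.
Tension yield (gross): A_g = 7.75×0.5 = 3.875 in². φR_n = 0.90 × 50 × 3.875 = 174.4 kips.
Block shear: shear path 1×[2.5+3×3.8125] = 1×13.9375 in, A_gv = 6.9688, A_nv = 1×(13.9375 − 3.5×1.3125)×0.5 = 4.6719 in²; tension to near edge: (1.8125 − 0.5×1.3125)×0.5 = 0.57813 in². R_n = min(0.6×65×4.6719, 0.6×50×6.9688) + 1.0×65×0.57813 = min(182.2, 209.06) + 37.578 = 219.78 kips. φR_n = 0.75 × 219.78 = 164.8 kips.
Governing: min(202.8, 252.3, 174.4, 164.8) = 164.8 kips → block shear.

164.8 kips (block shear governs)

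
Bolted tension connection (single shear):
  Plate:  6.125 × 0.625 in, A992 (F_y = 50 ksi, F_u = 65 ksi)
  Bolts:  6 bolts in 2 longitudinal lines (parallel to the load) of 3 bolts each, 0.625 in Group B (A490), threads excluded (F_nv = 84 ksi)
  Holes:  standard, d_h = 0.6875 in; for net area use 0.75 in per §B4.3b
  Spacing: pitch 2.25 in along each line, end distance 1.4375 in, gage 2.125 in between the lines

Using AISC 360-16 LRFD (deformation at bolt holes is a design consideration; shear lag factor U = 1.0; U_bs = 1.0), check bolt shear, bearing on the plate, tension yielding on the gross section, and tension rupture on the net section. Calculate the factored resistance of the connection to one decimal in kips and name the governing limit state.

Bolt shear: A_b = π(0.625)²/4 = 0.3068 in². φR_n = 0.75 × 84 × 0.3068 × 6 × 1 = 116.0 kips.
Bearing (0.625 in plate, F_u = 65 ksi): end bolts L_c = 1.4375 − 0.6875/2 = 1.09375, R_n = min(1.2×1.09375×0.625×65, 2.4×0.625×0.625×65) = 53.32 kips/bolt; interior L_c = 2.25 − 0.6875 = 1.5625, R_n = 60.938 kips/bolt. φR_n = 0.75 × (2×53.32 + 4×60.938) = 262.8 kips.
Tension yield (gross): A_g = 6.125×0.625 = 3.8281 in². φR_n = 0.90 × 50 × 3.8281 = 172.3 kips.
Tension rupture (net): A_n = (6.125 − 2×0.75)×0.625 = 2.8906 in² (U = 1.0, A_e = A_n). φR_n = 0.75 × 65 × 2.8906 = 140.9 kips.
Governing: min(116.0, 262.8, 172.3, 140.9) = 116.0 kips → bolt shear.

116.0 kips (bolt shear governs)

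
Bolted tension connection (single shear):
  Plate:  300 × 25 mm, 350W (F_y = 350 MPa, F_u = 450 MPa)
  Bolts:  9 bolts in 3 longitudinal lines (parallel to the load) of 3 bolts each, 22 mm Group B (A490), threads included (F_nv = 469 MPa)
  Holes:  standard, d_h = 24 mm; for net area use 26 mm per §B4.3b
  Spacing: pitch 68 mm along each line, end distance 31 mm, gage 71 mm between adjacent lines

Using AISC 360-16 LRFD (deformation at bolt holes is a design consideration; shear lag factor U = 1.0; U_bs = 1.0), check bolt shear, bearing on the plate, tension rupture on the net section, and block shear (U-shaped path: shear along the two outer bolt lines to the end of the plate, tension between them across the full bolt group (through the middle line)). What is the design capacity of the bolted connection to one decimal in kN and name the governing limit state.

1203.4 kN (bolt shear governs)

Bolt shear: A_b = π(22)²/4 = 380.13 mm². φR_n = 0.75 × 469 × 380.13 × 9 × 1 = 1203.4 kN.
Bearing (25 mm plate, F_u = 450 MPa): end bolts L_c = 31 − 24/2 = 19, R_n = min(1.2×19×25×450, 2.4×22×25×450) = 256.5 kN/bolt; interior L_c = 68 − 24 = 44, R_n = 594 kN/bolt. φR_n = 0.75 × (3×256.5 + 6×594) = 3250.1 kN.
Tension rupture (net): A_n = (300 − 3×26)×25 = 5550 mm² (U = 1.0, A_e = A_n). φR_n = 0.75 × 450 × 5550 = 1873.1 kN.
Block shear: shear path 2×[31+2×68] = 2×167 mm, A_gv = 8350, A_nv = 2×(167 − 2.5×26)×25 = 5100 mm²; tension across gage: (142 − 2×26)×25 = 2250 mm². R_n = min(0.6×450×5100, 0.6×350×8350) + 1.0×450×2250 = min(1377, 1753.5) + 1012.5 = 2389.5 kN. φR_n = 0.75 × 2389.5 = 1792.1 kN.
Governing: min(1203.4, 3250.1, 1873.1, 1792.1) = 1203.4 kN → bolt shear.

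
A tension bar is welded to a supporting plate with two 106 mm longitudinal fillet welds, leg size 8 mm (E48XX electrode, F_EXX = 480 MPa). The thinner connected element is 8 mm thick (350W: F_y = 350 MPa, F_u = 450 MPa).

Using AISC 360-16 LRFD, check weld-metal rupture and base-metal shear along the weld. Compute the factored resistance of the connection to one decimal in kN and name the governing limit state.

Weld metal: throat = 0.707×8 = 5.656 mm, L = 2×106 = 212 mm. φR_n = 0.75 × 0.6 × 480 × 5.656 × 212 = 259.0 kN.
Base metal shear (8 mm plate): yield φR_n = 1.0×0.6×350×8×212 = 356.2 kN; rupture φR_n = 0.75×0.6×450×8×212 = 343.4 kN; take 343.4 kN (rupture).
Governing: min(259.0, 343.4) = 259.0 kN → weld metal.

259.0 kN (weld metal governs)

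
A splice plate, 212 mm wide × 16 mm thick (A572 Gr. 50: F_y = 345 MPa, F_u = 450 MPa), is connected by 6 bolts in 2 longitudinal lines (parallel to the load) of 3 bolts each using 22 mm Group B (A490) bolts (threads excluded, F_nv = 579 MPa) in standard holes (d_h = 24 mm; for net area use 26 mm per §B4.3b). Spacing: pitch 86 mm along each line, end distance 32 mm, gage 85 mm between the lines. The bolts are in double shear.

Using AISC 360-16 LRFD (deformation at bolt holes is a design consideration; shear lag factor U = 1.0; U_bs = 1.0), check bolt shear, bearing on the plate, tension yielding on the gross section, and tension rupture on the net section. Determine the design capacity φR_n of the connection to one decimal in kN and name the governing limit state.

864.0 kN (net-section rupture governs)

Bolt shear: A_b = π(22)²/4 = 380.13 mm². φR_n = 0.75 × 579 × 380.13 × 6 × 2 = 1980.9 kN.
Bearing (16 mm plate, F_u = 450 MPa): end bolts L_c = 32 − 24/2 = 20, R_n = min(1.2×20×16×450, 2.4×22×16×450) = 172.8 kN/bolt; interior L_c = 86 − 24 = 62, R_n = 380.16 kN/bolt. φR_n = 0.75 × (2×172.8 + 4×380.16) = 1399.7 kN.
Tension yield (gross): A_g = 212×16 = 3392 mm². φR_n = 0.90 × 345 × 3392 = 1053.2 kN.
Tension rupture (net): A_n = (212 − 2×26)×16 = 2560 mm² (U = 1.0, A_e = A_n). φR_n = 0.75 × 450 × 2560 = 864.0 kN.
Governing: min(1980.9, 1399.7, 1053.2, 864.0) = 864.0 kN → net-section rupture.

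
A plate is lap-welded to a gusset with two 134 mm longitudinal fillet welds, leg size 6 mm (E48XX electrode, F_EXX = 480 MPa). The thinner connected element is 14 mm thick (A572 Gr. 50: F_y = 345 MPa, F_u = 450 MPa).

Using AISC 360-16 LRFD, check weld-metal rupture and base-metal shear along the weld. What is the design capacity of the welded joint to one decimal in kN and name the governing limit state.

245.6 kN (weld metal governs)

Weld metal: throat = 0.707×6 = 4.242 mm, L = 2×134 = 268 mm. φR_n = 0.75 × 0.6 × 480 × 4.242 × 268 = 245.6 kN.
Base metal shear (14 mm plate): yield φR_n = 1.0×0.6×345×14×268 = 776.7 kN; rupture φR_n = 0.75×0.6×450×14×268 = 759.8 kN; take 759.8 kN (rupture).
Governing: min(245.6, 759.8) = 245.6 kN → weld metal.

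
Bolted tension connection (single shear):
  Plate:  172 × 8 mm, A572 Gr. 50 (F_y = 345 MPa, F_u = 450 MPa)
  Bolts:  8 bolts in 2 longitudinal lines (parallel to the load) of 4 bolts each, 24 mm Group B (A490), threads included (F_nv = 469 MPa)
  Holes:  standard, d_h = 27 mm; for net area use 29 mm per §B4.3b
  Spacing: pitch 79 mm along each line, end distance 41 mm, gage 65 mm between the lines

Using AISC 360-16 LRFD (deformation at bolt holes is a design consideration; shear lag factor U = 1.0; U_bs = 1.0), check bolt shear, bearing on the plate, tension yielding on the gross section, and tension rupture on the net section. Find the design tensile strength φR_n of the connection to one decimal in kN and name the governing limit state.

307.8 kN (net-section rupture governs)

Bolt shear: A_b = π(24)²/4 = 452.39 mm². φR_n = 0.75 × 469 × 452.39 × 8 × 1 = 1273.0 kN.
Bearing (8 mm plate, F_u = 450 MPa): end bolts L_c = 41 − 27/2 = 27.5, R_n = min(1.2×27.5×8×450, 2.4×24×8×450) = 118.8 kN/bolt; interior L_c = 79 − 27 = 52, R_n = 207.36 kN/bolt. φR_n = 0.75 × (2×118.8 + 6×207.36) = 1111.3 kN.
Tension yield (gross): A_g = 172×8 = 1376 mm². φR_n = 0.90 × 345 × 1376 = 427.2 kN.
Tension rupture (net): A_n = (172 − 2×29)×8 = 912 mm² (U = 1.0, A_e = A_n). φR_n = 0.75 × 450 × 912 = 307.8 kN.
Governing: min(1273.0, 1111.3, 427.2, 307.8) = 307.8 kN → net-section rupture.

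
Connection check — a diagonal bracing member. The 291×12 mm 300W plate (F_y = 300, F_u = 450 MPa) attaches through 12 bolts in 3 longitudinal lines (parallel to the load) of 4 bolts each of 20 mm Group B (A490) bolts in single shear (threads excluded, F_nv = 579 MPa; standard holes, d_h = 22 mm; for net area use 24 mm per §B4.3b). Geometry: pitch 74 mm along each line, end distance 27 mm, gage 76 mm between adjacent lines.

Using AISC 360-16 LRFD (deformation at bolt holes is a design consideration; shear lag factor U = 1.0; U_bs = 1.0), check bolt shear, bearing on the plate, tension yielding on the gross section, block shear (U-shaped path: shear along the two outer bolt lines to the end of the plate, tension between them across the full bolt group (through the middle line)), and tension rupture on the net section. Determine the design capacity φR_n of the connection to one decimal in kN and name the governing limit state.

887.0 kN (net-section rupture governs)

Bolt shear: A_b = π(20)²/4 = 314.16 mm². φR_n = 0.75 × 579 × 314.16 × 12 × 1 = 1637.1 kN.
Bearing (12 mm plate, F_u = 450 MPa): end bolts L_c = 27 − 22/2 = 16, R_n = min(1.2×16×12×450, 2.4×20×12×450) = 103.68 kN/bolt; interior L_c = 74 − 22 = 52, R_n = 259.2 kN/bolt. φR_n = 0.75 × (3×103.68 + 9×259.2) = 1982.9 kN.
Tension yield (gross): A_g = 291×12 = 3492 mm². φR_n = 0.90 × 300 × 3492 = 942.8 kN.
Block shear: shear path 2×[27+3×74] = 2×249 mm, A_gv = 5976, A_nv = 2×(249 − 3.5×24)×12 = 3960 mm²; tension across gage: (152 − 2×24)×12 = 1248 mm². R_n = min(0.6×450×3960, 0.6×300×5976) + 1.0×450×1248 = min(1069.2, 1075.7) + 561.6 = 1630.8 kN. φR_n = 0.75 × 1630.8 = 1223.1 kN.
Tension rupture (net): A_n = (291 − 3×24)×12 = 2628 mm² (U = 1.0, A_e = A_n). φR_n = 0.75 × 450 × 2628 = 887.0 kN.
Governing: min(1637.1, 1982.9, 942.8, 1223.1, 887.0) = 887.0 kN → net-section rupture.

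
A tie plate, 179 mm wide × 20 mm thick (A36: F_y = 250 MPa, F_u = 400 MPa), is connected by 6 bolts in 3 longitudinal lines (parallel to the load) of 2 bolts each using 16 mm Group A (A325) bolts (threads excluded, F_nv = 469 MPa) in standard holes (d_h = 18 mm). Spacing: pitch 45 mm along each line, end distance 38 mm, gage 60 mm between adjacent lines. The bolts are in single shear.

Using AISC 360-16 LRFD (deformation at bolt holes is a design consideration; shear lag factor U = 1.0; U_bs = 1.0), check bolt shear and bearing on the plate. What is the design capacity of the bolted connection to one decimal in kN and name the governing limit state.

Bolt shear: A_b = π(16)²/4 = 201.06 mm². φR_n = 0.75 × 469 × 201.06 × 6 × 1 = 424.3 kN.
Bearing (20 mm plate, F_u = 400 MPa): end bolts L_c = 38 − 18/2 = 29, R_n = min(1.2×29×20×400, 2.4×16×20×400) = 278.4 kN/bolt; interior L_c = 45 − 18 = 27, R_n = 259.2 kN/bolt. φR_n = 0.75 × (3×278.4 + 3×259.2) = 1209.6 kN.
Governing: min(424.3, 1209.6) = 424.3 kN → bolt shear.

424.3 kN (bolt shear governs)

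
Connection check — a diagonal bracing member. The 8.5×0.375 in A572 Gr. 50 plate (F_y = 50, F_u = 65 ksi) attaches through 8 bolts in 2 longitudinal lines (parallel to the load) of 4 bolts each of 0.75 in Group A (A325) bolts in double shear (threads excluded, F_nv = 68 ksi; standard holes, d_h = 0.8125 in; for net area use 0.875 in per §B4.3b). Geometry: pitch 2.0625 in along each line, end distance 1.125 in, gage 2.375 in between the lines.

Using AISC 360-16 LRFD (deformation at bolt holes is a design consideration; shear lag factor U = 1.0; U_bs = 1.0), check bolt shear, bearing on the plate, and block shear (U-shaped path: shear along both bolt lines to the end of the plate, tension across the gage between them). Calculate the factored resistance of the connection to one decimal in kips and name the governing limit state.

Bolt shear: A_b = π(0.75)²/4 = 0.44179 in². φR_n = 0.75 × 68 × 0.44179 × 8 × 2 = 360.5 kips.
Bearing (0.375 in plate, F_u = 65 ksi): end bolts L_c = 1.125 − 0.8125/2 = 0.71875, R_n = min(1.2×0.71875×0.375×65, 2.4×0.75×0.375×65) = 21.023 kips/bolt; interior L_c = 2.0625 − 0.8125 = 1.25, R_n = 36.563 kips/bolt. φR_n = 0.75 × (2×21.023 + 6×36.563) = 196.1 kips.
Block shear: shear path 2×[1.125+3×2.0625] = 2×7.3125 in, A_gv = 5.4844, A_nv = 2×(7.3125 − 3.5×0.875)×0.375 = 3.1875 in²; tension across gage: (2.375 − 1×0.875)×0.375 = 0.5625 in². R_n = min(0.6×65×3.1875, 0.6×50×5.4844) + 1.0×65×0.5625 = min(124.31, 164.53) + 36.563 = 160.87 kips. φR_n = 0.75 × 160.87 = 120.7 kips.
Governing: min(360.5, 196.1, 120.7) = 120.7 kips → block shear.

120.7 kips (block shear governs)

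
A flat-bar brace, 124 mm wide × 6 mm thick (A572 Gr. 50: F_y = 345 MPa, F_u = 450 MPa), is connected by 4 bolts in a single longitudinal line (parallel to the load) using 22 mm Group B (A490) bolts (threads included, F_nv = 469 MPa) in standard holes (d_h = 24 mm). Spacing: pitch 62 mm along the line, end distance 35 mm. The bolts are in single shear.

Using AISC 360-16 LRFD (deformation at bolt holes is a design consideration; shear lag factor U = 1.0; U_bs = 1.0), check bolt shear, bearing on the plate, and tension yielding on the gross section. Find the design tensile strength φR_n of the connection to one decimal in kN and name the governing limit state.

Bolt shear: A_b = π(22)²/4 = 380.13 mm². φR_n = 0.75 × 469 × 380.13 × 4 × 1 = 534.8 kN.
Bearing (6 mm plate, F_u = 450 MPa): end bolts L_c = 35 − 24/2 = 23, R_n = min(1.2×23×6×450, 2.4×22×6×450) = 74.52 kN/bolt; interior L_c = 62 − 24 = 38, R_n = 123.12 kN/bolt. φR_n = 0.75 × (1×74.52 + 3×123.12) = 332.9 kN.
Tension yield (gross): A_g = 124×6 = 744 mm². φR_n = 0.90 × 345 × 744 = 231.0 kN.
Governing: min(534.8, 332.9, 231.0) = 231.0 kN → gross-section yield.

231.0 kN (gross-section yield governs)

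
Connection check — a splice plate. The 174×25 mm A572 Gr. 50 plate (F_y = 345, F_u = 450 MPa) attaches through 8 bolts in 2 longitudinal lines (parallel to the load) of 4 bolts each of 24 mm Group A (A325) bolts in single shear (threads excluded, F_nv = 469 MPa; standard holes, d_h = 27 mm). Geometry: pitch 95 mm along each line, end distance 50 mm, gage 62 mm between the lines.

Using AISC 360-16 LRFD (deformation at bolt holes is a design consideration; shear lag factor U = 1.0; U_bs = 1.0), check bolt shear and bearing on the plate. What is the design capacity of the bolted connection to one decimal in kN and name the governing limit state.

Bolt shear: A_b = π(24)²/4 = 452.39 mm². φR_n = 0.75 × 469 × 452.39 × 8 × 1 = 1273.0 kN.
Bearing (25 mm plate, F_u = 450 MPa): end bolts L_c = 50 − 27/2 = 36.5, R_n = min(1.2×36.5×25×450, 2.4×24×25×450) = 492.75 kN/bolt; interior L_c = 95 − 27 = 68, R_n = 648 kN/bolt. φR_n = 0.75 × (2×492.75 + 6×648) = 3655.1 kN.
Governing: min(1273.0, 3655.1) = 1273.0 kN → bolt shear.

1273.0 kN (bolt shear governs)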